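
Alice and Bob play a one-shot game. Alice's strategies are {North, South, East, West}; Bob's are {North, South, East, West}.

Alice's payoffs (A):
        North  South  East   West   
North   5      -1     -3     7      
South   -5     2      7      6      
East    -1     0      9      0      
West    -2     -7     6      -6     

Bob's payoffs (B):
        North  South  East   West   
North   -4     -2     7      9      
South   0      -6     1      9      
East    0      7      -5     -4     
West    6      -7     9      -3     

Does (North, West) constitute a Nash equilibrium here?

Yes

Holding Bob at West: Alice gets 7 from North, versus 6 from South, 0 from East, -6 from West. No profitable deviation for Alice.
Holding Alice at North: Bob gets 9 from West, versus -4 from North, -2 from South, 7 from East. No profitable deviation for Bob either.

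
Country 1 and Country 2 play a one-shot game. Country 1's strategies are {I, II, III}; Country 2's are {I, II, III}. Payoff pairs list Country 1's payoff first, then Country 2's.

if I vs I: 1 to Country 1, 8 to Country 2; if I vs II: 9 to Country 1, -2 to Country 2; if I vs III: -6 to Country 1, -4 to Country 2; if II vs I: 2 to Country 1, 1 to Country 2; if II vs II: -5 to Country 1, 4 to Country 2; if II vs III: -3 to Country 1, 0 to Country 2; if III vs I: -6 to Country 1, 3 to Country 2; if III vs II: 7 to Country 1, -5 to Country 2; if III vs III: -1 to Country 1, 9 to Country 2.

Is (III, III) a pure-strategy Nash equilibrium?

Yes

Holding Country 2 at III: Country 1 gets -1 from III, versus -6 from I, -3 from II. No profitable deviation for Country 1.
Holding Country 1 at III: Country 2 gets 9 from III, versus 3 from I, -5 from II. No profitable deviation for Country 2 either.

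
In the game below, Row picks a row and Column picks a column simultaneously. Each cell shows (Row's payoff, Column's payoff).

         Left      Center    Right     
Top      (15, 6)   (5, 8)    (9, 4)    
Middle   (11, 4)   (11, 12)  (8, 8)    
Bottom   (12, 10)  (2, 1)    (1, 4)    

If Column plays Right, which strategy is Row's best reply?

Top

With Column fixed at Right, Row's payoffs are: Top → 9, Middle → 8, Bottom → 1.
The maximum is 9, achieved by Top.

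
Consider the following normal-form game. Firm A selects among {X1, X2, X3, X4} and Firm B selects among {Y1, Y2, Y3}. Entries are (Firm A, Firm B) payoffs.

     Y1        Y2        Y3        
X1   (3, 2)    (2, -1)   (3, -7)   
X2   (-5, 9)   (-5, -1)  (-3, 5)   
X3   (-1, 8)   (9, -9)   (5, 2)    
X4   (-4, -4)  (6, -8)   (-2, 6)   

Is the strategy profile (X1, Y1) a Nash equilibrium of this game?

Holding Firm B at Y1: Firm A gets 3 from X1, versus -5 from X2, -1 from X3, -4 from X4. No profitable deviation for Firm A.
Holding Firm A at X1: Firm B gets 2 from Y1, versus -1 from Y2, -7 from Y3. No profitable deviation for Firm B either.

Yes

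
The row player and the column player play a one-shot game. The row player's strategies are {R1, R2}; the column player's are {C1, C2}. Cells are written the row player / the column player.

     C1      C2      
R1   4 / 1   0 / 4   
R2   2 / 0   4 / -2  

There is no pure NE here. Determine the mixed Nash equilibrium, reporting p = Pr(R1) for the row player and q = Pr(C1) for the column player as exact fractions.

p = 2/5, q = 2/3

In a mixed NE each player is indifferent between their pure strategies, so the opponent's mix sets the indifference.
The column player indifferent between C1 and C2: p·1 + (1−p)·0 = p·4 + (1−p)·(-2) ⟹ 0 + 1p = (-2) + 6p ⟹ p = 2/5.
The row player indifferent between R1 and R2: q·4 + (1−q)·0 = q·2 + (1−q)·4 ⟹ 0 + 4q = 4 + (-2)q ⟹ q = 2/3.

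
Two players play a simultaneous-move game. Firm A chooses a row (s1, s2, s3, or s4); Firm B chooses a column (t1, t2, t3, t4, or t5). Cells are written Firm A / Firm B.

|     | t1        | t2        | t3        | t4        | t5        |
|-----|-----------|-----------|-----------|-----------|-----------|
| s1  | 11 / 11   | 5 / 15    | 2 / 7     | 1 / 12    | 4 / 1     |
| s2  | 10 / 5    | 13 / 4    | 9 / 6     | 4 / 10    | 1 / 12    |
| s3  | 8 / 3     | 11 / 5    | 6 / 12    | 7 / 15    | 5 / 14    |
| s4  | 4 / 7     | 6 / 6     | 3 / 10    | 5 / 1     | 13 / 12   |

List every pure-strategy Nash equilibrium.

Check mutual best responses: a cell is a NE iff neither player can gain by unilaterally deviating.
Firm A's best responses — vs t1: s1 (payoff 11); vs t2: s2 (payoff 13); vs t3: s2 (payoff 9); vs t4: s3 (payoff 7); vs t5: s4 (payoff 13).
Firm B's best responses — vs s1: t2 (payoff 15); vs s2: t5 (payoff 12); vs s3: t4 (payoff 15); vs s4: t5 (payoff 12).
Mutual best responses occur at (s3, t4) and (s4, t5); at each, neither player gains by switching.

(s3, t4) and (s4, t5)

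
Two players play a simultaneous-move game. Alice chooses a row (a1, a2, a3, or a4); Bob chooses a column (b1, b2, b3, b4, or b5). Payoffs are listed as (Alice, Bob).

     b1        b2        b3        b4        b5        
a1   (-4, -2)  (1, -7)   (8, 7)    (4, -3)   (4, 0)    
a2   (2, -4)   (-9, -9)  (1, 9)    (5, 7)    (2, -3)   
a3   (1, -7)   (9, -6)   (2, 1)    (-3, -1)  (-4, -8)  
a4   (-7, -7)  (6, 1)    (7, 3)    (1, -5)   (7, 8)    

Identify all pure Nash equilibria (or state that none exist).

(a1, b3) and (a4, b5)

A profile is a Nash equilibrium when each player is best-responding to the other.
Alice's best responses — vs b1: a2 (payoff 2); vs b2: a3 (payoff 9); vs b3: a1 (payoff 8); vs b4: a2 (payoff 5); vs b5: a4 (payoff 7).
Bob's best responses — vs a1: b3 (payoff 7); vs a2: b3 (payoff 9); vs a3: b3 (payoff 1); vs a4: b5 (payoff 8).
Mutual best responses occur at (a1, b3) and (a4, b5); at each, neither player gains by switching.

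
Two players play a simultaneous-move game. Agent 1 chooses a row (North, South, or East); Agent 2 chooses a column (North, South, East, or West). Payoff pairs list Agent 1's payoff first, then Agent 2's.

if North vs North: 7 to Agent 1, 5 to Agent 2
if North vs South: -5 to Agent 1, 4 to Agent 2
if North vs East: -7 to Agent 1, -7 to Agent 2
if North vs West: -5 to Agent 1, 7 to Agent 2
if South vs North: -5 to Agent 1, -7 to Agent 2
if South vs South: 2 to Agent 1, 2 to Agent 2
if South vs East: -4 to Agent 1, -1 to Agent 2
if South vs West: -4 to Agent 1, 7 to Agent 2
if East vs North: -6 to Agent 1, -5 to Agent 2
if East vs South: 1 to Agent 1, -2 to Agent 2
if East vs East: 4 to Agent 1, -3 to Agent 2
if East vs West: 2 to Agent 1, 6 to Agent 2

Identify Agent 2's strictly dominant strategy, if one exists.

West

Check whether one of Agent 2's strategies beats all alternatives regardless of what the opponent does.
West strictly dominates: vs North: 7 > each of {5, 4, -7}; vs South: 7 > each of {-7, 2, -1}; vs East: 6 > each of {-5, -2, -3}.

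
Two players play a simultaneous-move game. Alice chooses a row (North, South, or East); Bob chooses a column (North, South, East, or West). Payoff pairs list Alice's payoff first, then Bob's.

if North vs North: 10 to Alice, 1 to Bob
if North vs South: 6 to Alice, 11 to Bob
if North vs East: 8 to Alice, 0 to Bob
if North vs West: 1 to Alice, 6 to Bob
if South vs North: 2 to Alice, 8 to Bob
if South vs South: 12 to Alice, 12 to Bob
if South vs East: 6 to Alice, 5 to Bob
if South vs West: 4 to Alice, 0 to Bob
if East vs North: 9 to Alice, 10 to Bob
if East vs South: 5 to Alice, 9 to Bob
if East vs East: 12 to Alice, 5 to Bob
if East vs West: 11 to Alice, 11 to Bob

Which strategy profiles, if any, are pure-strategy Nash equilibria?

Check mutual best responses: a cell is a NE iff neither player can gain by unilaterally deviating.
Alice's best responses — vs North: North (payoff 10); vs South: South (payoff 12); vs East: East (payoff 12); vs West: East (payoff 11).
Bob's best responses — vs North: South (payoff 11); vs South: South (payoff 12); vs East: West (payoff 11).
Mutual best responses occur at (South, South) and (East, West); at each, neither player gains by switching.

(South, South) and (East, West)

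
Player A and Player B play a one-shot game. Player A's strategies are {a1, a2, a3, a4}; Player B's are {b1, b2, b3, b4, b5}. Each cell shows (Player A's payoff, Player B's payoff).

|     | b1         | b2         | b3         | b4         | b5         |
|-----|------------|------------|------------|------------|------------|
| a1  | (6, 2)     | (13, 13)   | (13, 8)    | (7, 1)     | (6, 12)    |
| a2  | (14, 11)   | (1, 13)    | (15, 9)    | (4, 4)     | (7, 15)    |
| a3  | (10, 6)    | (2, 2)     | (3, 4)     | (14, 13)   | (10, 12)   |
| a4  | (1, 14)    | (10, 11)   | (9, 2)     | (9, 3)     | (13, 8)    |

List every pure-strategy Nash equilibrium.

A profile is a Nash equilibrium when each player is best-responding to the other.
Player A's best responses — vs b1: a2 (payoff 14); vs b2: a1 (payoff 13); vs b3: a2 (payoff 15); vs b4: a3 (payoff 14); vs b5: a4 (payoff 13).
Player B's best responses — vs a1: b2 (payoff 13); vs a2: b5 (payoff 15); vs a3: b4 (payoff 13); vs a4: b1 (payoff 14).
Mutual best responses occur at (a1, b2) and (a3, b4); at each, neither player gains by switching.

(a1, b2) and (a3, b4)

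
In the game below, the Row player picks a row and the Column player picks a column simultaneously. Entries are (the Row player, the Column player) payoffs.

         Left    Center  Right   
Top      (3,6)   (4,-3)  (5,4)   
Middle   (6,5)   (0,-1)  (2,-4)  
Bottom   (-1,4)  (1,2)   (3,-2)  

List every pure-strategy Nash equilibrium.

(Middle, Left)

Find each player's best response to every opponent strategy; NE are the intersections.
The Row player's best responses — vs Left: Middle (payoff 6); vs Center: Top (payoff 4); vs Right: Top (payoff 5).
The Column player's best responses — vs Top: Left (payoff 6); vs Middle: Left (payoff 5); vs Bottom: Left (payoff 4).
The only mutual best response is (Middle, Left); neither player gains by switching there.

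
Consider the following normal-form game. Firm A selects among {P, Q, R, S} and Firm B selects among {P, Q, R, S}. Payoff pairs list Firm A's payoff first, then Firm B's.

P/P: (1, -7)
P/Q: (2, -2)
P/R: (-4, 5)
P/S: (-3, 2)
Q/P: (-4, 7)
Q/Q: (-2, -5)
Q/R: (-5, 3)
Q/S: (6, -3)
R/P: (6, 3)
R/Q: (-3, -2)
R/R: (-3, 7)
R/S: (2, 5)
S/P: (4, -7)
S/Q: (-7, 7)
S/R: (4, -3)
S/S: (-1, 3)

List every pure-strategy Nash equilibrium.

Check mutual best responses: a cell is a NE iff neither player can gain by unilaterally deviating.
Firm A's best responses — vs P: R (payoff 6); vs Q: P (payoff 2); vs R: S (payoff 4); vs S: Q (payoff 6).
Firm B's best responses — vs P: R (payoff 5); vs Q: P (payoff 7); vs R: R (payoff 7); vs S: Q (payoff 7).
No cell has both players best-responding. For instance, Firm A's best reply to Q is P, but against P Firm B prefers R over Q.

There is no pure-strategy Nash equilibrium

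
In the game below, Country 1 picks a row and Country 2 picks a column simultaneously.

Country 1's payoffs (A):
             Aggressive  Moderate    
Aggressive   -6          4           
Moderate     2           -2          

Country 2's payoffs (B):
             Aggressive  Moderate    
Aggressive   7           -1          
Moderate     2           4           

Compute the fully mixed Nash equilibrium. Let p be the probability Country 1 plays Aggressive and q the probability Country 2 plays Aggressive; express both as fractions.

In a mixed NE each player is indifferent between their pure strategies, so the opponent's mix sets the indifference.
Country 2 indifferent between Aggressive and Moderate: p·7 + (1−p)·2 = p·(-1) + (1−p)·4 ⟹ 2 + 5p = 4 + (-5)p ⟹ p = 1/5.
Country 1 indifferent between Aggressive and Moderate: q·(-6) + (1−q)·4 = q·2 + (1−q)·(-2) ⟹ 4 + (-10)q = (-2) + 4q ⟹ q = 3/7.

p = 1/5, q = 3/7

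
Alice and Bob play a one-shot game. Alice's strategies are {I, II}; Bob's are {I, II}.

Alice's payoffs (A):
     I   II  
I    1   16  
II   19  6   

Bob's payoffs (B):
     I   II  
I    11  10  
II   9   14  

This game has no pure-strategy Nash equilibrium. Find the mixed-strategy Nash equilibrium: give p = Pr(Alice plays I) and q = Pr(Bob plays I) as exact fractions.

p = 5/6, q = 5/14

Each player's mixing probability is pinned down by making the *other* player indifferent.
Bob indifferent between I and II: p·11 + (1−p)·9 = p·10 + (1−p)·14 ⟹ 9 + 2p = 14 + (-4)p ⟹ p = 5/6.
Alice indifferent between I and II: q·1 + (1−q)·16 = q·19 + (1−q)·6 ⟹ 16 + (-15)q = 6 + 13q ⟹ q = 5/14.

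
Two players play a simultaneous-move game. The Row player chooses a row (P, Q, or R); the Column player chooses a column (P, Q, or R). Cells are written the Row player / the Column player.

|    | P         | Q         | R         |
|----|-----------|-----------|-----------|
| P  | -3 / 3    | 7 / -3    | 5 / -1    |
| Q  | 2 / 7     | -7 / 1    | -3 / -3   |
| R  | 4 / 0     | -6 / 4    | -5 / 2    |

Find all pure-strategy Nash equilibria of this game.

No pure-strategy Nash equilibrium

Find each player's best response to every opponent strategy; NE are the intersections.
The Row player's best responses — vs P: R (payoff 4); vs Q: P (payoff 7); vs R: P (payoff 5).
The Column player's best responses — vs P: P (payoff 3); vs Q: P (payoff 7); vs R: Q (payoff 4).
No cell has both players best-responding. For instance, the Row player's best reply to P is R, but against R the Column player prefers Q over P.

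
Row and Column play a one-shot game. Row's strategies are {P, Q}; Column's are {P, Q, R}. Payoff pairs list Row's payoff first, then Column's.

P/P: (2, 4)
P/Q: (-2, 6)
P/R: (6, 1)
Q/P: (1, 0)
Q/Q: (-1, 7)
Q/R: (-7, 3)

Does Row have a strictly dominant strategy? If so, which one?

No strictly dominant strategy

A strategy is strictly dominant if it gives Row a strictly higher payoff than every other strategy, against every choice by the opponent.
P is not dominant: against Q, Q gives -1 > -2.
Q is not dominant: against P, P gives 2 > 1.
No single strategy is best against every opponent action.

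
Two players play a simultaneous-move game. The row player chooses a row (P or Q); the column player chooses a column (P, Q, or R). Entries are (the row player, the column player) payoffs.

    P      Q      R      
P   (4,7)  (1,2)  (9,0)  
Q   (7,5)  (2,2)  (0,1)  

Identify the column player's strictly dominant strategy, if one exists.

P

A strategy is strictly dominant if it gives the column player a strictly higher payoff than every other strategy, against every choice by the opponent.
P strictly dominates: vs P: 7 > each of {2, 0}; vs Q: 5 > each of {2, 1}.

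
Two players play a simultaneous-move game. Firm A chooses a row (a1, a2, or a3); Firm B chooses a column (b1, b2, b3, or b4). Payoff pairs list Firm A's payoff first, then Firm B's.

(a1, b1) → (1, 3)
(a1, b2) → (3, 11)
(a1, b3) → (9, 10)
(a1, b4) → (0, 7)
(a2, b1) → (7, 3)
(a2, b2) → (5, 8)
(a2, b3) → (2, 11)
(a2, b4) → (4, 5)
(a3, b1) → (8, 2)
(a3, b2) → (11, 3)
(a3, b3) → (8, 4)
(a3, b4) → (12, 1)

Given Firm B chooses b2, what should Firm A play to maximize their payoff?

a3

With Firm B fixed at b2, Firm A's payoffs are: a1 → 3, a2 → 5, a3 → 11.
The maximum is 11, achieved by a3.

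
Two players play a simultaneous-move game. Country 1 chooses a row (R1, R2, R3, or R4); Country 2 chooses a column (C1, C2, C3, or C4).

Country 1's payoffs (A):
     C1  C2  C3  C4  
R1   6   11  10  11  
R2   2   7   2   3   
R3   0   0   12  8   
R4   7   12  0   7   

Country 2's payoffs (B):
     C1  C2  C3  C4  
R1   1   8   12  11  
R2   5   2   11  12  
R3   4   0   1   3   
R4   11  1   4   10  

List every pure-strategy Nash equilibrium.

(R4, C1)

Find each player's best response to every opponent strategy; NE are the intersections.
Country 1's best responses — vs C1: R4 (payoff 7); vs C2: R4 (payoff 12); vs C3: R3 (payoff 12); vs C4: R1 (payoff 11).
Country 2's best responses — vs R1: C3 (payoff 12); vs R2: C4 (payoff 12); vs R3: C1 (payoff 4); vs R4: C1 (payoff 11).
The only mutual best response is (R4, C1); neither player gains by switching there.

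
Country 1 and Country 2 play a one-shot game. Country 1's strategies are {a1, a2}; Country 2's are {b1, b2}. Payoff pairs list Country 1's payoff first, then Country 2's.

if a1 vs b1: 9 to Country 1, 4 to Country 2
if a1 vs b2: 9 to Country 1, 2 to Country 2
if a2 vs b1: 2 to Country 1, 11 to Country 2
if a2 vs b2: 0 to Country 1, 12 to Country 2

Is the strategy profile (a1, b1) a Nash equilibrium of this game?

Yes

Holding Country 2 at b1: Country 1 gets 9 from a1, versus 2 from a2. No profitable deviation for Country 1.
Holding Country 1 at a1: Country 2 gets 4 from b1, versus 2 from b2. No profitable deviation for Country 2 either.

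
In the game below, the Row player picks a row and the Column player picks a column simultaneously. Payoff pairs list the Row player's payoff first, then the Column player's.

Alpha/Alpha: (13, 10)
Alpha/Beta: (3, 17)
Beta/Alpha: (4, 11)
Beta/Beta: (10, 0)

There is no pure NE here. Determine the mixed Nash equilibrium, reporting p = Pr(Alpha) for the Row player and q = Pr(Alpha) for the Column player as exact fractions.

In a mixed NE each player is indifferent between their pure strategies, so the opponent's mix sets the indifference.
The Column player indifferent between Alpha and Beta: p·10 + (1−p)·11 = p·17 + (1−p)·0 ⟹ 11 + (-1)p = 0 + 17p ⟹ p = 11/18.
The Row player indifferent between Alpha and Beta: q·13 + (1−q)·3 = q·4 + (1−q)·10 ⟹ 3 + 10q = 10 + (-6)q ⟹ q = 7/16.

p = 11/18, q = 7/16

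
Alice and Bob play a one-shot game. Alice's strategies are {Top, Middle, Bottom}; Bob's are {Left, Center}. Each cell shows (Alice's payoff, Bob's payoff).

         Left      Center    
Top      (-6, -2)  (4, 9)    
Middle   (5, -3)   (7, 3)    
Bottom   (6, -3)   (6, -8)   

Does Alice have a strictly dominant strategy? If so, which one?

No strictly dominant strategy

Check whether one of Alice's strategies beats all alternatives regardless of what the opponent does.
Top is not dominant: against Left, Middle gives 5 > -6.
Middle is not dominant: against Left, Bottom gives 6 > 5.
Bottom is not dominant: against Center, Middle gives 7 > 6.
No single strategy is best against every opponent action.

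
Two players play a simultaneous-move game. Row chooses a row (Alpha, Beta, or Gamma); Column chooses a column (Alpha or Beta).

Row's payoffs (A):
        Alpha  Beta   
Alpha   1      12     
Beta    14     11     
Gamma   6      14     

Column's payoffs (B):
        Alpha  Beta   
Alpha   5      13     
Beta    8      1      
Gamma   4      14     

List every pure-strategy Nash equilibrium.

(Beta, Alpha) and (Gamma, Beta)

Find each player's best response to every opponent strategy; NE are the intersections.
Row's best responses — vs Alpha: Beta (payoff 14); vs Beta: Gamma (payoff 14).
Column's best responses — vs Alpha: Beta (payoff 13); vs Beta: Alpha (payoff 8); vs Gamma: Beta (payoff 14).
Mutual best responses occur at (Beta, Alpha) and (Gamma, Beta); at each, neither player gains by switching.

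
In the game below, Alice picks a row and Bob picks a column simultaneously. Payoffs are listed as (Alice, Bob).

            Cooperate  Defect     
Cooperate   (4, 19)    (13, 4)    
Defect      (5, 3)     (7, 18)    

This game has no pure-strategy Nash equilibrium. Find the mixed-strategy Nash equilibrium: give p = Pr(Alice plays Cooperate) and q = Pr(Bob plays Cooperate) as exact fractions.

In a mixed NE each player is indifferent between their pure strategies, so the opponent's mix sets the indifference.
Bob indifferent between Cooperate and Defect: p·19 + (1−p)·3 = p·4 + (1−p)·18 ⟹ 3 + 16p = 18 + (-14)p ⟹ p = 1/2.
Alice indifferent between Cooperate and Defect: q·4 + (1−q)·13 = q·5 + (1−q)·7 ⟹ 13 + (-9)q = 7 + (-2)q ⟹ q = 6/7.

p = 1/2, q = 6/7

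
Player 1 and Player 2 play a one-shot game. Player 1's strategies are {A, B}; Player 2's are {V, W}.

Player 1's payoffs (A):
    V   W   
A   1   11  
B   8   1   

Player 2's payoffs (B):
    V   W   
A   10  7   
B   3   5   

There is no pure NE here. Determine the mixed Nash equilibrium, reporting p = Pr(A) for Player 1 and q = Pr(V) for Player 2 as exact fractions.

In a mixed NE each player is indifferent between their pure strategies, so the opponent's mix sets the indifference.
Player 2 indifferent between V and W: p·10 + (1−p)·3 = p·7 + (1−p)·5 ⟹ 3 + 7p = 5 + 2p ⟹ p = 2/5.
Player 1 indifferent between A and B: q·1 + (1−q)·11 = q·8 + (1−q)·1 ⟹ 11 + (-10)q = 1 + 7q ⟹ q = 10/17.

p = 2/5, q = 10/17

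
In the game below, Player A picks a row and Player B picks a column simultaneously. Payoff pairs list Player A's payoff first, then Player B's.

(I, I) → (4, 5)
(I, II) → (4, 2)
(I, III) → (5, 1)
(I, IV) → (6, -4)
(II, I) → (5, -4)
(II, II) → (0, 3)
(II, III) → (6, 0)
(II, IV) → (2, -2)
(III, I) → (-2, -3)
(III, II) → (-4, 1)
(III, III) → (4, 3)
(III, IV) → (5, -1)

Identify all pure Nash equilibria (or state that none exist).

None

A profile is a Nash equilibrium when each player is best-responding to the other.
Player A's best responses — vs I: II (payoff 5); vs II: I (payoff 4); vs III: II (payoff 6); vs IV: I (payoff 6).
Player B's best responses — vs I: I (payoff 5); vs II: II (payoff 3); vs III: III (payoff 3).
No cell has both players best-responding. For instance, Player A's best reply to II is I, but against I Player B prefers I over II.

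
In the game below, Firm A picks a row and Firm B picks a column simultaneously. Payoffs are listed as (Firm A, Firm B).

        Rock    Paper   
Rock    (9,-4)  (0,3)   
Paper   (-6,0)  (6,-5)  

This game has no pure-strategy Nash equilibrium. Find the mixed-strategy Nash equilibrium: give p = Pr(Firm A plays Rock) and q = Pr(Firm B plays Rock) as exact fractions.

p = 5/12, q = 2/7

In a mixed NE each player is indifferent between their pure strategies, so the opponent's mix sets the indifference.
Firm B indifferent between Rock and Paper: p·(-4) + (1−p)·0 = p·3 + (1−p)·(-5) ⟹ 0 + (-4)p = (-5) + 8p ⟹ p = 5/12.
Firm A indifferent between Rock and Paper: q·9 + (1−q)·0 = q·(-6) + (1−q)·6 ⟹ 0 + 9q = 6 + (-12)q ⟹ q = 2/7.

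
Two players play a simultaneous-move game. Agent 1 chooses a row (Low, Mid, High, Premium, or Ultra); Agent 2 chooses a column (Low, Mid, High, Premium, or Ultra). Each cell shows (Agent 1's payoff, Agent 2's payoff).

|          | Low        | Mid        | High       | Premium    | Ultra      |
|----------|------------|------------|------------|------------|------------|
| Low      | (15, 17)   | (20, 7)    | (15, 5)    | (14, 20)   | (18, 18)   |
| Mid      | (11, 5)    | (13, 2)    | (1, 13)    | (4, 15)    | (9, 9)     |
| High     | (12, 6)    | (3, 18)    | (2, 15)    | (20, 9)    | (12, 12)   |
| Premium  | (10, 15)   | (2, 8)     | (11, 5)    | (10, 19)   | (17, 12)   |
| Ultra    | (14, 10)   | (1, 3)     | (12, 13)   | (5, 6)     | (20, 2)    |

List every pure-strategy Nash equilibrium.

Check mutual best responses: a cell is a NE iff neither player can gain by unilaterally deviating.
Agent 1's best responses — vs Low: Low (payoff 15); vs Mid: Low (payoff 20); vs High: Low (payoff 15); vs Premium: High (payoff 20); vs Ultra: Ultra (payoff 20).
Agent 2's best responses — vs Low: Premium (payoff 20); vs Mid: Premium (payoff 15); vs High: Mid (payoff 18); vs Premium: Premium (payoff 19); vs Ultra: High (payoff 13).
No cell has both players best-responding. For instance, Agent 1's best reply to Ultra is Ultra, but against Ultra Agent 2 prefers High over Ultra.

None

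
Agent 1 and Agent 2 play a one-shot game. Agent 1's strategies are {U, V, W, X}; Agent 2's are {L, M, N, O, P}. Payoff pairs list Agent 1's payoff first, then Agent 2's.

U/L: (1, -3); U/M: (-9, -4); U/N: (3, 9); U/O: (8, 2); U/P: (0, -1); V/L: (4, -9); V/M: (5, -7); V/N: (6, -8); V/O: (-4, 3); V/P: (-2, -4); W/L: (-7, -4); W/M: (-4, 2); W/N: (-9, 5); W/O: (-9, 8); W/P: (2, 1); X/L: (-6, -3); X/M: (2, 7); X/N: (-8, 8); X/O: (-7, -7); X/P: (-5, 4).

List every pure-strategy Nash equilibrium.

No pure-strategy Nash equilibrium

Find each player's best response to every opponent strategy; NE are the intersections.
Agent 1's best responses — vs L: V (payoff 4); vs M: V (payoff 5); vs N: V (payoff 6); vs O: U (payoff 8); vs P: W (payoff 2).
Agent 2's best responses — vs U: N (payoff 9); vs V: O (payoff 3); vs W: O (payoff 8); vs X: N (payoff 8).
No cell has both players best-responding. For instance, Agent 1's best reply to L is V, but against V Agent 2 prefers O over L.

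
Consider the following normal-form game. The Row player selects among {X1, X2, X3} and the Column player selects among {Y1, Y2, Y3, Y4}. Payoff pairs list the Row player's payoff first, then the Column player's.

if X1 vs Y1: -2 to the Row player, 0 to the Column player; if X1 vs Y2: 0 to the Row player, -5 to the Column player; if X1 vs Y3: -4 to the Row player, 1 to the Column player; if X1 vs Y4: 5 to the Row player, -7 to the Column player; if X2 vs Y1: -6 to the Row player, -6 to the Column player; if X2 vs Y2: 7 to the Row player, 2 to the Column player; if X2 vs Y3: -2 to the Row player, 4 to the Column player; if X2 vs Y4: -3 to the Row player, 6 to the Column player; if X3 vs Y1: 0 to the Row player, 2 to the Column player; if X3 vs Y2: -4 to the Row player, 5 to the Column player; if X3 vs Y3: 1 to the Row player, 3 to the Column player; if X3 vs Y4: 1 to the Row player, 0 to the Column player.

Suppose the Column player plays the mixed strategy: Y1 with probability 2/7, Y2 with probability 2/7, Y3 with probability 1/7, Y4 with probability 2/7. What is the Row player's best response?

The Row player's best reply maximizes expected payoff against the mix.
X1: (2/7)·(-2) + (2/7)·0 + (1/7)·(-4) + (2/7)·5 = 2/7
X2: (2/7)·(-6) + (2/7)·7 + (1/7)·(-2) + (2/7)·(-3) = -6/7
X3: (2/7)·0 + (2/7)·(-4) + (1/7)·1 + (2/7)·1 = -5/7
Highest expected payoff is 2/7, from X1.

X1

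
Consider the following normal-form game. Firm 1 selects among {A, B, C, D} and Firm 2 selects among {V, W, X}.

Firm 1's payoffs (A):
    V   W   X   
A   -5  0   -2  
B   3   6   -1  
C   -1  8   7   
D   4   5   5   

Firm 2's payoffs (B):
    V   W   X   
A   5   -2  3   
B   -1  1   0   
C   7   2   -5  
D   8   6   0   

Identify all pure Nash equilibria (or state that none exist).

(D, V)

Find each player's best response to every opponent strategy; NE are the intersections.
Firm 1's best responses — vs V: D (payoff 4); vs W: C (payoff 8); vs X: C (payoff 7).
Firm 2's best responses — vs A: V (payoff 5); vs B: W (payoff 1); vs C: V (payoff 7); vs D: V (payoff 8).
The only mutual best response is (D, V); neither player gains by switching there.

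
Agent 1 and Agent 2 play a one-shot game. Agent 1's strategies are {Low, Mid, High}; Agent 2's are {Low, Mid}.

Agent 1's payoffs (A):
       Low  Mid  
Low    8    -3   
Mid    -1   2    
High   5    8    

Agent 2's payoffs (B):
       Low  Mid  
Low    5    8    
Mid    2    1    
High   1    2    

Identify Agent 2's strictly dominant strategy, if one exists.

None

A strategy is strictly dominant if it gives Agent 2 a strictly higher payoff than every other strategy, against every choice by the opponent.
Low is not dominant: against Low, Mid gives 8 > 5.
Mid is not dominant: against Mid, Low gives 2 > 1.
No single strategy is best against every opponent action.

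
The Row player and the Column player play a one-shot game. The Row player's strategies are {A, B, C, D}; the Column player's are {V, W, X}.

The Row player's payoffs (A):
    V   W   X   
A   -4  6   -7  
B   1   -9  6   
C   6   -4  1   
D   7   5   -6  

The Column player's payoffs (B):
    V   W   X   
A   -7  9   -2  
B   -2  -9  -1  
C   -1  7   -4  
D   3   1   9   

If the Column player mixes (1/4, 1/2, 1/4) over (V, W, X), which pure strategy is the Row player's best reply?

D

The Row player's best reply maximizes expected payoff against the mix.
A: (1/4)·(-4) + (1/2)·6 + (1/4)·(-7) = 1/4
B: (1/4)·1 + (1/2)·(-9) + (1/4)·6 = -11/4
C: (1/4)·6 + (1/2)·(-4) + (1/4)·1 = -1/4
D: (1/4)·7 + (1/2)·5 + (1/4)·(-6) = 11/4
Highest expected payoff is 11/4, from D.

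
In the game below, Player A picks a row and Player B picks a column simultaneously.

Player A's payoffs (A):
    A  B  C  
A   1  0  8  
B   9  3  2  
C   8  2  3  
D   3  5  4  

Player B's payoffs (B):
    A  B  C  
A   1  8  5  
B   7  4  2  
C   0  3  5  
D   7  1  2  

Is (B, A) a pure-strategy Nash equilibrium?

Yes

Holding Player B at A: Player A gets 9 from B, versus 1 from A, 8 from C, 3 from D. No profitable deviation for Player A.
Holding Player A at B: Player B gets 7 from A, versus 4 from B, 2 from C. No profitable deviation for Player B either.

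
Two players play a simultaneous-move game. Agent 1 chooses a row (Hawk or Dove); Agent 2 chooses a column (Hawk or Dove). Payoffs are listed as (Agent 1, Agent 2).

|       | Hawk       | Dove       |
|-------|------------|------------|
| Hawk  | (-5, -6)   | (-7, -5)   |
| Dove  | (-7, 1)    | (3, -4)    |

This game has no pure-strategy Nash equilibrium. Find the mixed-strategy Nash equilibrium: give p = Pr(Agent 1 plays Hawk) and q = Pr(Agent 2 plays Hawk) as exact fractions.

In a mixed NE each player is indifferent between their pure strategies, so the opponent's mix sets the indifference.
Agent 2 indifferent between Hawk and Dove: p·(-6) + (1−p)·1 = p·(-5) + (1−p)·(-4) ⟹ 1 + (-7)p = (-4) + (-1)p ⟹ p = 5/6.
Agent 1 indifferent between Hawk and Dove: q·(-5) + (1−q)·(-7) = q·(-7) + (1−q)·3 ⟹ (-7) + 2q = 3 + (-10)q ⟹ q = 5/6.

p = 5/6, q = 5/6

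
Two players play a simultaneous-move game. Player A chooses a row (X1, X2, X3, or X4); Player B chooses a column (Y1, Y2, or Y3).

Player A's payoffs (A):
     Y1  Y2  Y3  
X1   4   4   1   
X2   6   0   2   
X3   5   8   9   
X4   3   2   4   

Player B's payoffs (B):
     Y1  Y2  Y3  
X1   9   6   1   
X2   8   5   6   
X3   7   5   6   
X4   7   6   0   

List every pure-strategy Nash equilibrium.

Find each player's best response to every opponent strategy; NE are the intersections.
Player A's best responses — vs Y1: X2 (payoff 6); vs Y2: X3 (payoff 8); vs Y3: X3 (payoff 9).
Player B's best responses — vs X1: Y1 (payoff 9); vs X2: Y1 (payoff 8); vs X3: Y1 (payoff 7); vs X4: Y1 (payoff 7).
The only mutual best response is (X2, Y1); neither player gains by switching there.

(X2, Y1)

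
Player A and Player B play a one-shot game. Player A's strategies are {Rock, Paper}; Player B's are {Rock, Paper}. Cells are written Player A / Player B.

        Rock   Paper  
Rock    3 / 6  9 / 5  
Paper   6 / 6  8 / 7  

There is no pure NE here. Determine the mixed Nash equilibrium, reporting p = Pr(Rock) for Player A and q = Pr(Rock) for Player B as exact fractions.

p = 1/2, q = 1/4

Each player's mixing probability is pinned down by making the *other* player indifferent.
Player B indifferent between Rock and Paper: p·6 + (1−p)·6 = p·5 + (1−p)·7 ⟹ 6 + 0p = 7 + (-2)p ⟹ p = 1/2.
Player A indifferent between Rock and Paper: q·3 + (1−q)·9 = q·6 + (1−q)·8 ⟹ 9 + (-6)q = 8 + (-2)q ⟹ q = 1/4.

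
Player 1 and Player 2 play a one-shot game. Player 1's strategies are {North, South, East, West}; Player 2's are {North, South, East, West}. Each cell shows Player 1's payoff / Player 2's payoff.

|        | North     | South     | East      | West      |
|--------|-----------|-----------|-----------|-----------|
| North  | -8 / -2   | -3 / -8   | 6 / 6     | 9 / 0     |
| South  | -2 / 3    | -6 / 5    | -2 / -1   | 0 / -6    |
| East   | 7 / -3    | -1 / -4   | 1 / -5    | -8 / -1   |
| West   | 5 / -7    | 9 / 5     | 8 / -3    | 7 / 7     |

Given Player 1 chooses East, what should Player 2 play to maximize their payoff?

West

With Player 1 fixed at East, Player 2's payoffs are: North → -3, South → -4, East → -5, West → -1.
The maximum is -1, achieved by West.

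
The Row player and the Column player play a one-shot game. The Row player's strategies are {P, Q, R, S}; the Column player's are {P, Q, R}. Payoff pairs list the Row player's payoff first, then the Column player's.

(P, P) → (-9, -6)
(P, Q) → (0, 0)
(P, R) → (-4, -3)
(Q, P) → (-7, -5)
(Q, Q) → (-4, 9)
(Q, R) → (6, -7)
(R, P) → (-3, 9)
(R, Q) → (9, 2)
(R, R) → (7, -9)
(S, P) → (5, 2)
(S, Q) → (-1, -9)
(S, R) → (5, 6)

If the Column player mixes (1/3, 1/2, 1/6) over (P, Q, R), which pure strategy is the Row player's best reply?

The Row player's best reply maximizes expected payoff against the mix.
P: (1/3)·(-9) + (1/2)·0 + (1/6)·(-4) = -11/3
Q: (1/3)·(-7) + (1/2)·(-4) + (1/6)·6 = -10/3
R: (1/3)·(-3) + (1/2)·9 + (1/6)·7 = 14/3
S: (1/3)·5 + (1/2)·(-1) + (1/6)·5 = 2
Highest expected payoff is 14/3, from R.

R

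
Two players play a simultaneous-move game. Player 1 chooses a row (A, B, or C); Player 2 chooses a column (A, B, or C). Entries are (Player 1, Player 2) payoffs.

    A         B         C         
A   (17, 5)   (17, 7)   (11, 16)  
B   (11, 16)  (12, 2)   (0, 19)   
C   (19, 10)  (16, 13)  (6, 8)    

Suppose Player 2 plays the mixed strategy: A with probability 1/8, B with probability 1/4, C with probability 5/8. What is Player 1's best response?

Compute Player 1's expected payoff from each pure strategy against the given mix.
A: (1/8)·17 + (1/4)·17 + (5/8)·11 = 53/4
B: (1/8)·11 + (1/4)·12 + (5/8)·0 = 35/8
C: (1/8)·19 + (1/4)·16 + (5/8)·6 = 81/8
Highest expected payoff is 53/4, from A.

A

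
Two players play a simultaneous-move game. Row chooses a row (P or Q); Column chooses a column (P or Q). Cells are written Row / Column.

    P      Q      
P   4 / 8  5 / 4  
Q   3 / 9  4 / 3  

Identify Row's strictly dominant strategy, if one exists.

P

Check whether one of Row's strategies beats all alternatives regardless of what the opponent does.
P strictly dominates: vs P: 4 > 3; vs Q: 5 > 4.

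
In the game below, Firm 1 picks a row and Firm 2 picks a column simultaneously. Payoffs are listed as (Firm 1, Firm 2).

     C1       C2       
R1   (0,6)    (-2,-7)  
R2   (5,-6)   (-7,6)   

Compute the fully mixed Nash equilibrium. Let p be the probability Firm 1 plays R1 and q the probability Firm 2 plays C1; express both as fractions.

p = 12/25, q = 1/2

Each player's mixing probability is pinned down by making the *other* player indifferent.
Firm 2 indifferent between C1 and C2: p·6 + (1−p)·(-6) = p·(-7) + (1−p)·6 ⟹ (-6) + 12p = 6 + (-13)p ⟹ p = 12/25.
Firm 1 indifferent between R1 and R2: q·0 + (1−q)·(-2) = q·5 + (1−q)·(-7) ⟹ (-2) + 2q = (-7) + 12q ⟹ q = 1/2.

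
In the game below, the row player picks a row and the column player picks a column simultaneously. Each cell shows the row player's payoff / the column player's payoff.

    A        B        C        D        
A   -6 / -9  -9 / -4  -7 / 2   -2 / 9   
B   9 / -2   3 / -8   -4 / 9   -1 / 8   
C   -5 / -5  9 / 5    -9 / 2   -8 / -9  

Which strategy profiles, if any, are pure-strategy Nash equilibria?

(B, C) and (C, B)

A profile is a Nash equilibrium when each player is best-responding to the other.
The row player's best responses — vs A: B (payoff 9); vs B: C (payoff 9); vs C: B (payoff -4); vs D: B (payoff -1).
The column player's best responses — vs A: D (payoff 9); vs B: C (payoff 9); vs C: B (payoff 5).
Mutual best responses occur at (B, C) and (C, B); at each, neither player gains by switching.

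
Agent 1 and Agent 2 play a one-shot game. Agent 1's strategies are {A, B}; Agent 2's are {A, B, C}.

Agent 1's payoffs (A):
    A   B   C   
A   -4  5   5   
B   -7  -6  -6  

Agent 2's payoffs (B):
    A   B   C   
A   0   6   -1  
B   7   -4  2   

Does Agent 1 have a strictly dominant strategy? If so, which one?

A strategy is strictly dominant if it gives Agent 1 a strictly higher payoff than every other strategy, against every choice by the opponent.
A strictly dominates: vs A: -4 > -7; vs B: 5 > -6; vs C: 5 > -6.

A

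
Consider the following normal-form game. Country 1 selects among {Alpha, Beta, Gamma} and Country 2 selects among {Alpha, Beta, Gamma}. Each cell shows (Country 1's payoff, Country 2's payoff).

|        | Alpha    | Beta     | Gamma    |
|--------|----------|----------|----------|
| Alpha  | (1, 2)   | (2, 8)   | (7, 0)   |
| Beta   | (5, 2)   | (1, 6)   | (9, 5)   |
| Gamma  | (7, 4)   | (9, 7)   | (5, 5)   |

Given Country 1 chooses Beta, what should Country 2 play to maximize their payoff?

With Country 1 fixed at Beta, Country 2's payoffs are: Alpha → 2, Beta → 6, Gamma → 5.
The maximum is 6, achieved by Beta.

Beta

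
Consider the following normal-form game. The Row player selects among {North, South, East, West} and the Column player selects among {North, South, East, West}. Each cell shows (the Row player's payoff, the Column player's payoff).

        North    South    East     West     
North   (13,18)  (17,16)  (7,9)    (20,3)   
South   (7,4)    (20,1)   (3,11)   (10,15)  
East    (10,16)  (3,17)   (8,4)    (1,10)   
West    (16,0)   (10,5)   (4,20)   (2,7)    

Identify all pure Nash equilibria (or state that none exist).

Find each player's best response to every opponent strategy; NE are the intersections.
The Row player's best responses — vs North: West (payoff 16); vs South: South (payoff 20); vs East: East (payoff 8); vs West: North (payoff 20).
The Column player's best responses — vs North: North (payoff 18); vs South: West (payoff 15); vs East: South (payoff 17); vs West: East (payoff 20).
No cell has both players best-responding. For instance, the Row player's best reply to South is South, but against South the Column player prefers West over South.

No pure-strategy Nash equilibrium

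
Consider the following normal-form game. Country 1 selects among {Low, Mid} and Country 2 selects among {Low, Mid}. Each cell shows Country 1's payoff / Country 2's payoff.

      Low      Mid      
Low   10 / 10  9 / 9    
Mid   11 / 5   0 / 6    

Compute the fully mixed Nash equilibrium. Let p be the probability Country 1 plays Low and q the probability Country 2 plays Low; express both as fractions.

p = 1/2, q = 9/10

Each player's mixing probability is pinned down by making the *other* player indifferent.
Country 2 indifferent between Low and Mid: p·10 + (1−p)·5 = p·9 + (1−p)·6 ⟹ 5 + 5p = 6 + 3p ⟹ p = 1/2.
Country 1 indifferent between Low and Mid: q·10 + (1−q)·9 = q·11 + (1−q)·0 ⟹ 9 + 1q = 0 + 11q ⟹ q = 9/10.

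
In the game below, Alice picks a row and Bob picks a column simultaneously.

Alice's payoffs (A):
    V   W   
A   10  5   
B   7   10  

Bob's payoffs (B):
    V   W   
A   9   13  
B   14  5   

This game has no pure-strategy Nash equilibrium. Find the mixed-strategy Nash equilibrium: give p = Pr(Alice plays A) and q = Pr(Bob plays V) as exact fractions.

p = 9/13, q = 5/8

Each player's mixing probability is pinned down by making the *other* player indifferent.
Bob indifferent between V and W: p·9 + (1−p)·14 = p·13 + (1−p)·5 ⟹ 14 + (-5)p = 5 + 8p ⟹ p = 9/13.
Alice indifferent between A and B: q·10 + (1−q)·5 = q·7 + (1−q)·10 ⟹ 5 + 5q = 10 + (-3)q ⟹ q = 5/8.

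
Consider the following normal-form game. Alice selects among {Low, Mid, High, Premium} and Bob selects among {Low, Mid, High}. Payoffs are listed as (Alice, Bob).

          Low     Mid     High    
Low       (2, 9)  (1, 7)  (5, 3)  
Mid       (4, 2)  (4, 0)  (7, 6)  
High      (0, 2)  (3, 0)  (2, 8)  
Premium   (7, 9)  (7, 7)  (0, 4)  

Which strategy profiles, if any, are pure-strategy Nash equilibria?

(Mid, High) and (Premium, Low)

Check mutual best responses: a cell is a NE iff neither player can gain by unilaterally deviating.
Alice's best responses — vs Low: Premium (payoff 7); vs Mid: Premium (payoff 7); vs High: Mid (payoff 7).
Bob's best responses — vs Low: Low (payoff 9); vs Mid: High (payoff 6); vs High: High (payoff 8); vs Premium: Low (payoff 9).
Mutual best responses occur at (Mid, High) and (Premium, Low); at each, neither player gains by switching.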